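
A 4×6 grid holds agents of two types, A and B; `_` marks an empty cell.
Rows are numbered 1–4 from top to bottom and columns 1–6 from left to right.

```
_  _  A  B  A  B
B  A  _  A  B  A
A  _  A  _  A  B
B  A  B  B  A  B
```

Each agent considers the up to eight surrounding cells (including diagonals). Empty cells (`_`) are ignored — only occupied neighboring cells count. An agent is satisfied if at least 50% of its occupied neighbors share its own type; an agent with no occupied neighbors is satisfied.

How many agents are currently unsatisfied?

13

(1,3)A 2/3 satisfied
(1,4)B 1/4 not
(1,5)A 2/5 not
(1,6)B 1/3 not
(2,1)B 0/2 not
(2,2)A 3/4 satisfied
(2,4)A 4/6 satisfied
(2,5)B 3/7 not
(2,6)A 2/5 not
(3,1)A 2/4 satisfied
(3,3)A 3/5 satisfied
(3,5)A 3/7 not
(3,6)B 2/5 not
(4,1)B 0/2 not
(4,2)A 2/4 satisfied
(4,3)B 1/3 not
(4,4)B 1/4 not
(4,5)A 1/4 not
(4,6)B 1/3 not
Unsatisfied: (1,4), (1,5), (1,6), (2,1), (2,5), (2,6), (3,5), (3,6), (4,1), (4,3), (4,4), (4,5), (4,6) — 13 in total.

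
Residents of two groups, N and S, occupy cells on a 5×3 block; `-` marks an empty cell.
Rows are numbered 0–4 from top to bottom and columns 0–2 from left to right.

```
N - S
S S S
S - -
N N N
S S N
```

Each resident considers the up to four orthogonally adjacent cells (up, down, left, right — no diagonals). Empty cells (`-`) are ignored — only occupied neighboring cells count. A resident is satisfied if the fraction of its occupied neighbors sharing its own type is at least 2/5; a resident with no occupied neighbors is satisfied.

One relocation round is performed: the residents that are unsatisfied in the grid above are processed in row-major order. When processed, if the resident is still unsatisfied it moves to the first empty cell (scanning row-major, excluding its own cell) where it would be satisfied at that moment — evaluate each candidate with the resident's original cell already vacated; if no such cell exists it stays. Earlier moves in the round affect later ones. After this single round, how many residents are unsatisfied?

Initially unsatisfied (in order): (0,0), (3,0), (4,1).
  (0,0) → (2,2).
  (3,0) → (2,1).
  (4,1) → (0,0).
Resulting grid:
S - S
S S S
S N N
- N N
S - N
All satisfied now.

0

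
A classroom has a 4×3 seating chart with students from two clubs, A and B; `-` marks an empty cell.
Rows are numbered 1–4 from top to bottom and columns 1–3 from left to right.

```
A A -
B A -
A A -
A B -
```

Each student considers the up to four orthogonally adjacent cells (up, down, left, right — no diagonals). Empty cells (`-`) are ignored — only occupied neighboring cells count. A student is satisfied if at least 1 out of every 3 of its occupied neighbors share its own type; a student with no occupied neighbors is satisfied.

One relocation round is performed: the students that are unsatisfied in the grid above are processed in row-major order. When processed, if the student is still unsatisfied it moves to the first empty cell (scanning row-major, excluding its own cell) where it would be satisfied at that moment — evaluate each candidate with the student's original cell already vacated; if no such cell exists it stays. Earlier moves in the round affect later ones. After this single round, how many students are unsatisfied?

Initially unsatisfied (in order): (2,1), (4,2).
  (2,1) → (4,3).
  (4,2): now satisfied by earlier moves; stays.
Resulting grid:
A A -
- A -
A A -
A B B
All satisfied now.

0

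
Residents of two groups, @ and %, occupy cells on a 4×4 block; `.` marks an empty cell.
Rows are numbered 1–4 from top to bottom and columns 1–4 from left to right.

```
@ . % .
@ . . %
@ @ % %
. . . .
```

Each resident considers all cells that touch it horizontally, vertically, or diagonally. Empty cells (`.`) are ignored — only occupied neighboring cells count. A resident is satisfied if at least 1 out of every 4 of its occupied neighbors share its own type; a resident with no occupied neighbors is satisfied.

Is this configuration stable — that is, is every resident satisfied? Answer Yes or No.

Row 1: (1,1)@ 1/1 ok · (1,3)% 1/1 ok
Row 2: (2,1)@ 3/3 ok · (2,4)% 3/3 ok
Row 3: (3,1)@ 2/2 ok · (3,2)@ 2/3 ok · (3,3)% 2/3 ok · (3,4)% 2/2 ok
All meet the threshold, so the configuration is stable.

Yes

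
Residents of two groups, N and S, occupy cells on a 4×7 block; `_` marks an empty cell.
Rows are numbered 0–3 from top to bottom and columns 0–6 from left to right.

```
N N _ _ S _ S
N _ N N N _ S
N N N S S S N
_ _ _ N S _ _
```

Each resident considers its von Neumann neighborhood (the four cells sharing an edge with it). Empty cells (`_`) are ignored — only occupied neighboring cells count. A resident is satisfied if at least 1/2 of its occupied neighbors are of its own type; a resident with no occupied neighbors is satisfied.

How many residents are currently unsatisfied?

5

(0,0)N 2/2 ✓
(0,1)N 1/1 ✓
(0,4)S 0/1 ✗
(0,6)S 1/1 ✓
(1,0)N 2/2 ✓
(1,2)N 2/2 ✓
(1,3)N 2/3 ✓
(1,4)N 1/3 ✗
(1,6)S 1/2 ✓
(2,0)N 2/2 ✓
(2,1)N 2/2 ✓
(2,2)N 2/3 ✓
(2,3)S 1/4 ✗
(2,4)S 3/4 ✓
(2,5)S 1/2 ✓
(2,6)N 0/2 ✗
(3,3)N 0/2 ✗
(3,4)S 1/2 ✓
Unsatisfied: (0,4), (1,4), (2,3), (2,6), (3,3) — 5 in total.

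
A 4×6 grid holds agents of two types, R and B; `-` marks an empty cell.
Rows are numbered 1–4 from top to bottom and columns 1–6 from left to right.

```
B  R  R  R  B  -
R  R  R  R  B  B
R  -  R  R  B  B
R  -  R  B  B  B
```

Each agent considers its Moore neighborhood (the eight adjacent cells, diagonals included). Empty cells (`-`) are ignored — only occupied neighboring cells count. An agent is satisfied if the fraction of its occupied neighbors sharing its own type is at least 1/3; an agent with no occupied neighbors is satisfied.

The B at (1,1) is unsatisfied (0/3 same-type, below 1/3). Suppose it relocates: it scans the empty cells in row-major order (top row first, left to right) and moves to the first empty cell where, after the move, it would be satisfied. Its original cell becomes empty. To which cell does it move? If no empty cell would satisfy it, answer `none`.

Vacating (1,1). Empty cells in order:
  (1,6): 3/3 same-type → satisfied — stop here.

(1,6)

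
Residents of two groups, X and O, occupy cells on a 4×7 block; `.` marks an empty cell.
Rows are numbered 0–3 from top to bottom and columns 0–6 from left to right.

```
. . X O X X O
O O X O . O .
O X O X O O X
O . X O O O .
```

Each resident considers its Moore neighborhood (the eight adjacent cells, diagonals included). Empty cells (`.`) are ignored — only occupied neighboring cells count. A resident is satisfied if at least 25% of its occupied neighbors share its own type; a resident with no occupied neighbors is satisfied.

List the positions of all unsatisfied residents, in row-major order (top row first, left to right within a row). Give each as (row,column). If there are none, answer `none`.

(0,2)X 1/4 ok
(0,3)O 1/4 ok
(0,4)X 1/4 ok
(0,5)X 1/3 ok
(0,6)O 1/2 ok
(1,0)O 2/3 ok
(1,1)O 3/6 ok
(1,2)X 3/7 ok
(1,3)O 3/7 ok
(1,5)O 3/6 ok
(2,0)O 3/4 ok
(2,1)X 2/7 ok
(2,2)O 3/7 ok
(2,3)X 2/7 ok
(2,4)O 6/7 ok
(2,5)O 4/5 ok
(2,6)X 0/3 unhappy
(3,0)O 1/2 ok
(3,2)X 2/4 ok
(3,3)O 3/5 ok
(3,4)O 4/5 ok
(3,5)O 3/4 ok

(2,6)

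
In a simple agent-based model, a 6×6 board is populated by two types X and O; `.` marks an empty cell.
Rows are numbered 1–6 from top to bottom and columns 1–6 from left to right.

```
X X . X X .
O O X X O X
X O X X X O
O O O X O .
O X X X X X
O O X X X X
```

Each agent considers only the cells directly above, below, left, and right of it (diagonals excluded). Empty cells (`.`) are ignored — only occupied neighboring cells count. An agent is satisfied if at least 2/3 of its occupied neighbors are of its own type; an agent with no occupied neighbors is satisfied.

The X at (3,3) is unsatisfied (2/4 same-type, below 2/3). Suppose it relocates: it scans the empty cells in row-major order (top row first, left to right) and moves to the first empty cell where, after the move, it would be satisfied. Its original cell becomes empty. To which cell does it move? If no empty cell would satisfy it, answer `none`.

Vacating (3,3). Empty cells in order:
  (1,3): 3/3 same-type → satisfied — stop here.

(1,3)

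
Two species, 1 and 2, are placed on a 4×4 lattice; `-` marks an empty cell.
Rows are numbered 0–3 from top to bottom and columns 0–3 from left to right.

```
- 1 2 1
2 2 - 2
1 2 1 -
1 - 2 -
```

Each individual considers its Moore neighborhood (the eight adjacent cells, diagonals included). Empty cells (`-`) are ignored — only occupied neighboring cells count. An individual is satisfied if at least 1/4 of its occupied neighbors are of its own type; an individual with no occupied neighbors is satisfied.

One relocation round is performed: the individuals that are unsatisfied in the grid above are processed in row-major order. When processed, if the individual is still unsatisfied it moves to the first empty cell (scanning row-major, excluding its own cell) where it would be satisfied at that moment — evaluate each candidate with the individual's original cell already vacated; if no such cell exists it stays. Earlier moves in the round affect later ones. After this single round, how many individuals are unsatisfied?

0

Initially unsatisfied (in order): (0,1), (0,3), (2,2).
  (0,1) → (1,2).
  (0,3): now satisfied by earlier moves; stays.
  (2,2) → (0,1).
Resulting grid:
- 1 2 1
2 2 1 2
1 2 - -
1 - 2 -
All satisfied now.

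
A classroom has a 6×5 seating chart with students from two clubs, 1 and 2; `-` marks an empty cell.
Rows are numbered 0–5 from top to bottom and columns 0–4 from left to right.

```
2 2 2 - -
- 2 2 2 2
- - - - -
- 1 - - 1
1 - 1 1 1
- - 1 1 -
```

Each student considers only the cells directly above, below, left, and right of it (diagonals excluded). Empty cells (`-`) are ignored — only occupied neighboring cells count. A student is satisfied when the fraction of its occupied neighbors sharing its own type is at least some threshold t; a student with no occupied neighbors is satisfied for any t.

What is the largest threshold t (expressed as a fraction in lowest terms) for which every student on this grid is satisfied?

1/1

(0,0)2 1/1
(0,1)2 3/3
(0,2)2 2/2
(1,1)2 2/2
(1,2)2 3/3
(1,3)2 2/2
(1,4)2 1/1
(3,1)1 — no occupied neighbors
(3,4)1 1/1
(4,0)1 — no occupied neighbors
(4,2)1 2/2
(4,3)1 3/3
(4,4)1 2/2
(5,2)1 2/2
(5,3)1 2/2
The smallest same-type fraction is 1/1 at (0,0), which reduces to 1/1. Any threshold above that leaves this student unsatisfied.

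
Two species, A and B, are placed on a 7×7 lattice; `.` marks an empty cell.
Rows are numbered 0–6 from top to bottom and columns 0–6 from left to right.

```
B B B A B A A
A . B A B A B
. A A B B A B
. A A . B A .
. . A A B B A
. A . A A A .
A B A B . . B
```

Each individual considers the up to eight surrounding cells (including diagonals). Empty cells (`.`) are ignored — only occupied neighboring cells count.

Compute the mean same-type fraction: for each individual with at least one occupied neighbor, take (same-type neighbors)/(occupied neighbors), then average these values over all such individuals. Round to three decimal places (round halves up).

0.463

(0,0)B 1/2
(0,1)B 3/4
(0,2)B 2/4
(0,3)A 1/5
(0,4)B 1/5
(0,5)A 2/5
(0,6)A 2/3
(1,0)A 1/3
(1,2)B 3/7
(1,3)A 2/8
(1,4)B 3/8
(1,5)A 3/8
(1,6)B 1/5
(2,1)A 4/5
(2,2)A 4/6
(2,3)B 4/7
(2,4)B 3/7
(2,5)A 2/7
(2,6)B 1/4
(3,1)A 4/4
(3,2)A 5/6
(3,4)B 4/7
(3,5)A 2/7
(4,2)A 5/5
(4,3)A 4/6
(4,4)B 2/7
(4,5)B 2/6
(4,6)A 2/3
(5,1)A 3/4
(5,3)A 4/6
(5,4)A 3/6
(5,5)A 2/5
(6,0)A 1/2
(6,1)B 0/3
(6,2)A 2/4
(6,3)B 0/3
(6,6)B 0/1
Sum over 37 individuals: 1/2 + 3/4 + 2/4 + 1/5 + 1/5 + 2/5 + 2/3 + 1/3 + 3/7 + 2/8 + 3/8 + 3/8 + 1/5 + 4/5 + 4/6 + 4/7 + 3/7 + 2/7 + 1/4 + 4/4 + 5/6 + 4/7 + 2/7 + 5/5 + 4/6 + 2/7 + 2/6 + 2/3 + 3/4 + 4/6 + 3/6 + 2/5 + 1/2 + 0/3 + 2/4 + 0/3 + 0/1 = 7199/420; mean = 7199/420 ÷ 37 = 7199/15540 = 0.463256… → 0.463.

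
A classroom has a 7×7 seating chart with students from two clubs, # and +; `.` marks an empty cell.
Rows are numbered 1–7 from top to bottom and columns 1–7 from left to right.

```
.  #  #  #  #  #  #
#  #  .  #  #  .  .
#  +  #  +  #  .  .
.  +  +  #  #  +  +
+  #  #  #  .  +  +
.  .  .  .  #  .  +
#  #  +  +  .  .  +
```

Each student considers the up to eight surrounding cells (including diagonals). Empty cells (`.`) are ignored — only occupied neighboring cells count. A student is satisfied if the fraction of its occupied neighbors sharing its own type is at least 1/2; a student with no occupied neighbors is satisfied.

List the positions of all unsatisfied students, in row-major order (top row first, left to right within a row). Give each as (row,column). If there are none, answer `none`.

Row 1: (1,2)# 3/3 ok · (1,3)# 4/4 ok · (1,4)# 4/4 ok · (1,5)# 4/4 ok · (1,6)# 3/3 ok · (1,7)# 1/1 ok
Row 2: (2,1)# 3/4 ok · (2,2)# 5/6 ok · (2,4)# 6/7 ok · (2,5)# 5/6 ok
Row 3: (3,1)# 2/4 ok · (3,2)+ 2/6 unhappy · (3,3)# 3/7 unhappy · (3,4)+ 1/7 unhappy · (3,5)# 4/6 ok
Row 4: (4,2)+ 3/7 unhappy · (4,3)+ 3/8 unhappy · (4,4)# 5/7 ok · (4,5)# 3/6 ok · (4,6)+ 3/5 ok · (4,7)+ 3/3 ok
Row 5: (5,1)+ 1/2 ok · (5,2)# 1/4 unhappy · (5,3)# 3/5 ok · (5,4)# 4/5 ok · (5,6)+ 4/6 ok · (5,7)+ 4/4 ok
Row 6: (6,5)# 1/3 unhappy · (6,7)+ 3/3 ok
Row 7: (7,1)# 1/1 ok · (7,2)# 1/2 ok · (7,3)+ 1/2 ok · (7,4)+ 1/2 ok · (7,7)+ 1/1 ok

(3,2), (3,3), (3,4), (4,2), (4,3), (5,2), (6,5)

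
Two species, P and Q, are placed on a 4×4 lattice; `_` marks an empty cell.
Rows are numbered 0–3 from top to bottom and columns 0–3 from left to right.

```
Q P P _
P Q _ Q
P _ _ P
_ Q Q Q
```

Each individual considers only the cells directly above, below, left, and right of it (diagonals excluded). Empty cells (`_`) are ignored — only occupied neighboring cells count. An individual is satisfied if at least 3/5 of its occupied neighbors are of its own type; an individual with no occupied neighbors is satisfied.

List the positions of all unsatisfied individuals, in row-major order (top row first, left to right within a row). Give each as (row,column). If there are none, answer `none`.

(0,0)Q 0/2 unhappy
(0,1)P 1/3 unhappy
(0,2)P 1/1 ok
(1,0)P 1/3 unhappy
(1,1)Q 0/2 unhappy
(1,3)Q 0/1 unhappy
(2,0)P 1/1 ok
(2,3)P 0/2 unhappy
(3,1)Q 1/1 ok
(3,2)Q 2/2 ok
(3,3)Q 1/2 unhappy

(0,0), (0,1), (1,0), (1,1), (1,3), (2,3), (3,3)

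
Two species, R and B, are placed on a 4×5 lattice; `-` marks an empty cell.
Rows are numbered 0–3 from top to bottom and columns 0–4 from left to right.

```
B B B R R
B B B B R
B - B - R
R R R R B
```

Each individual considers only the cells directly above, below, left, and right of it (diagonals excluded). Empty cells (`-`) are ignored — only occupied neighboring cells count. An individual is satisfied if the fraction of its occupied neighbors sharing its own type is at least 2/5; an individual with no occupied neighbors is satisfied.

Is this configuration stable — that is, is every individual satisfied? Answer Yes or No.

Row 0: (0,0)B 2/2 ✓ · (0,1)B 3/3 ✓ · (0,2)B 2/3 ✓ · (0,3)R 1/3 ✗ · (0,4)R 2/2 ✓
Row 1: (1,0)B 3/3 ✓ · (1,1)B 3/3 ✓ · (1,2)B 4/4 ✓ · (1,3)B 1/3 ✗ · (1,4)R 2/3 ✓
Row 2: (2,0)B 1/2 ✓ · (2,2)B 1/2 ✓ · (2,4)R 1/2 ✓
Row 3: (3,0)R 1/2 ✓ · (3,1)R 2/2 ✓ · (3,2)R 2/3 ✓ · (3,3)R 1/2 ✓ · (3,4)B 0/2 ✗
For instance (0,3) has only 1/3 same-type neighbors, below 2/5.

No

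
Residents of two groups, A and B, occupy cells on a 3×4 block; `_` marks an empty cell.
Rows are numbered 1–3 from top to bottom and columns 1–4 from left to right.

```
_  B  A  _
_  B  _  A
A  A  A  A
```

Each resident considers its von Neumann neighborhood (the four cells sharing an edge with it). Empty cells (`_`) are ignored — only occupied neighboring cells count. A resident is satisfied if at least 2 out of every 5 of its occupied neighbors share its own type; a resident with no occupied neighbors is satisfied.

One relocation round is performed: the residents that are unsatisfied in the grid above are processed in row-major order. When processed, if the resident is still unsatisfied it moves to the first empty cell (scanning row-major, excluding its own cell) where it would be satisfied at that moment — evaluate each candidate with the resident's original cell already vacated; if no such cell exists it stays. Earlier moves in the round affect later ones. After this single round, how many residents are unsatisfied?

Initially unsatisfied (in order): (1,3).
  (1,3) → (1,4).
Resulting grid:
_ B _ A
_ B _ A
A A A A
All satisfied now.

0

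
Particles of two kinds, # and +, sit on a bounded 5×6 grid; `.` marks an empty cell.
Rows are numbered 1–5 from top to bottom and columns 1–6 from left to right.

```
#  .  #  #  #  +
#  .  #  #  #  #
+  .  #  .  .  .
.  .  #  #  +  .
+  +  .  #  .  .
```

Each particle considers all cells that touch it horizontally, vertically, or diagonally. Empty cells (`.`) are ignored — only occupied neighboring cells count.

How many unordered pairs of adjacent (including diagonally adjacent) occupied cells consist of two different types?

Scan each occupied cell's neighbors to the right and below (and the two forward diagonals) so each pair is counted once.
From row 1: 3 unlike of 14 pairs (running 3/14).
From row 2: 1 unlike of 6 pairs (running 4/20).
From row 3: 0 unlike of 2 pairs (running 4/22).
From row 4: 3 unlike of 6 pairs (running 7/28).
From row 5: 0 unlike of 1 pairs (running 7/29).
Total adjacent occupied pairs: 29; unlike-type pairs: 7.

7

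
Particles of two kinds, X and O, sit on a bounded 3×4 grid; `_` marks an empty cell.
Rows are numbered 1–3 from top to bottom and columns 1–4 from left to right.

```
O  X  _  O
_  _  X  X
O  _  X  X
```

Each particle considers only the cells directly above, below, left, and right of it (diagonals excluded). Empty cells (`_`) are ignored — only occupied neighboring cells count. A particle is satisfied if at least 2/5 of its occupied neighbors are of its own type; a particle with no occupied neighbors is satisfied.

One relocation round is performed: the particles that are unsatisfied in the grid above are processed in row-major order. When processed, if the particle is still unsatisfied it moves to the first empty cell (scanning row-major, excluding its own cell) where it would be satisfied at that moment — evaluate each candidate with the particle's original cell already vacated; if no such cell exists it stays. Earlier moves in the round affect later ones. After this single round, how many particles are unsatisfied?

Initially unsatisfied (in order): (1,1), (1,2), (1,4).
  (1,1) → (2,1).
  (1,2): now satisfied by earlier moves; stays.
  (1,4) → (1,1).
Resulting grid:
O X _ _
O _ X X
O _ X X
Unsatisfied now: (1,2).

1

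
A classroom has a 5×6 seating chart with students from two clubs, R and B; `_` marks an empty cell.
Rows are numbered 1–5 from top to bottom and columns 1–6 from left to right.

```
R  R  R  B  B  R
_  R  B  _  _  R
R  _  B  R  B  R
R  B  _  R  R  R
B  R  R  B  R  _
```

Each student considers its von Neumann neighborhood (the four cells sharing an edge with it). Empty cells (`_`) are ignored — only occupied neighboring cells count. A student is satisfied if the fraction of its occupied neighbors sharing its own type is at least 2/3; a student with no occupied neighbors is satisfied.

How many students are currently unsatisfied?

16

Row 1: (1,1)R 1/1 satisfied · (1,2)R 3/3 satisfied · (1,3)R 1/3 not · (1,4)B 1/2 not · (1,5)B 1/2 not · (1,6)R 1/2 not
Row 2: (2,2)R 1/2 not · (2,3)B 1/3 not · (2,6)R 2/2 satisfied
Row 3: (3,1)R 1/1 satisfied · (3,3)B 1/2 not · (3,4)R 1/3 not · (3,5)B 0/3 not · (3,6)R 2/3 satisfied
Row 4: (4,1)R 1/3 not · (4,2)B 0/2 not · (4,4)R 2/3 satisfied · (4,5)R 3/4 satisfied · (4,6)R 2/2 satisfied
Row 5: (5,1)B 0/2 not · (5,2)R 1/3 not · (5,3)R 1/2 not · (5,4)B 0/3 not · (5,5)R 1/2 not
Unsatisfied: (1,3), (1,4), (1,5), (1,6), (2,2), (2,3), (3,3), (3,4), (3,5), (4,1), (4,2), (5,1), (5,2), (5,3), (5,4), (5,5) — 16 in total.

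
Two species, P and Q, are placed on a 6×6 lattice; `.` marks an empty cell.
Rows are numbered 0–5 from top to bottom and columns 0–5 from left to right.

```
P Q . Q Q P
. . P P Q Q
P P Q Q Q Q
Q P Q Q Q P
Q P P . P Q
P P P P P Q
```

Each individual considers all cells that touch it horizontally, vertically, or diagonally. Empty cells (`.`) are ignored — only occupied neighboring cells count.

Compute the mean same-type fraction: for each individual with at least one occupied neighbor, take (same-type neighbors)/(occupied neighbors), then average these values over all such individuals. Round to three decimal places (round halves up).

0.514

(0,0)P 0/1
(0,1)Q 0/2
(0,3)Q 2/4
(0,4)Q 3/5
(0,5)P 0/3
(1,2)P 2/6
(1,3)P 1/7
(1,4)Q 6/8
(1,5)Q 4/5
(2,0)P 2/3
(2,1)P 3/6
(2,2)Q 3/7
(2,3)Q 6/8
(2,4)Q 6/8
(2,5)Q 4/5
(3,0)Q 1/5
(3,1)P 4/8
(3,2)Q 3/7
(3,3)Q 5/7
(3,4)Q 5/7
(3,5)P 1/5
(4,0)Q 1/5
(4,1)P 5/8
(4,2)P 5/7
(4,4)P 3/7
(4,5)Q 2/5
(5,0)P 2/3
(5,1)P 4/5
(5,2)P 4/4
(5,3)P 4/4
(5,4)P 2/4
(5,5)Q 1/3
Sum over 32 individuals: 0/1 + 0/2 + 2/4 + 3/5 + 0/3 + 2/6 + 1/7 + 6/8 + 4/5 + 2/3 + 3/6 + 3/7 + 6/8 + 6/8 + 4/5 + 1/5 + 4/8 + 3/7 + 5/7 + 5/7 + 1/5 + 1/5 + 5/8 + 5/7 + 3/7 + 2/5 + 2/3 + 4/5 + 4/4 + 4/4 + 2/4 + 1/3 = 921/56; mean = 921/56 ÷ 32 = 921/1792 = 0.513950… → 0.514.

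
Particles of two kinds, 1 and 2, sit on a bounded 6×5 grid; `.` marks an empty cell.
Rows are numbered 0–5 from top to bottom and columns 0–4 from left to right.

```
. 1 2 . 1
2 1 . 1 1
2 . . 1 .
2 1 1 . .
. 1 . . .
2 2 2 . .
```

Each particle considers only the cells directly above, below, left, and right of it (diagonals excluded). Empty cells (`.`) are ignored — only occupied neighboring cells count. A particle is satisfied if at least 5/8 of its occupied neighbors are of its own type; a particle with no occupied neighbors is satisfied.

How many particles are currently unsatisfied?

6

(0,1)1 1/2 unhappy
(0,2)2 0/1 unhappy
(0,4)1 1/1 ok
(1,0)2 1/2 unhappy
(1,1)1 1/2 unhappy
(1,3)1 2/2 ok
(1,4)1 2/2 ok
(2,0)2 2/2 ok
(2,3)1 1/1 ok
(3,0)2 1/2 unhappy
(3,1)1 2/3 ok
(3,2)1 1/1 ok
(4,1)1 1/2 unhappy
(5,0)2 1/1 ok
(5,1)2 2/3 ok
(5,2)2 1/1 ok
Unsatisfied: (0,1), (0,2), (1,0), (1,1), (3,0), (4,1) — 6 in total.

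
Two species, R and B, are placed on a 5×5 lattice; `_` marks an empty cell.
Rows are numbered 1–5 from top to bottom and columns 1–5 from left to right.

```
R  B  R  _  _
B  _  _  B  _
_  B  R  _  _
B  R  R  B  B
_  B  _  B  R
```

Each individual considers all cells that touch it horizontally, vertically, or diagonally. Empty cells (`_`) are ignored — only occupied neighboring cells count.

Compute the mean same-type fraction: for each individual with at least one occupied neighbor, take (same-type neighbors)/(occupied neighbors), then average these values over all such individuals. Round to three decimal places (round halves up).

(1,1)R 0/2
(1,2)B 1/3
(1,3)R 0/2
(2,1)B 2/3
(2,4)B 0/2
(3,2)B 2/5
(3,3)R 2/5
(4,1)B 2/3
(4,2)R 2/5
(4,3)R 2/6
(4,4)B 2/5
(4,5)B 2/3
(5,2)B 1/3
(5,4)B 2/4
(5,5)R 0/3
Sum over 15 individuals: 0/2 + 1/3 + 0/2 + 2/3 + 0/2 + 2/5 + 2/5 + 2/3 + 2/5 + 2/6 + 2/5 + 2/3 + 1/3 + 2/4 + 0/3 = 51/10; mean = 51/10 ÷ 15 = 17/50 = 0.34 → 0.340.

0.340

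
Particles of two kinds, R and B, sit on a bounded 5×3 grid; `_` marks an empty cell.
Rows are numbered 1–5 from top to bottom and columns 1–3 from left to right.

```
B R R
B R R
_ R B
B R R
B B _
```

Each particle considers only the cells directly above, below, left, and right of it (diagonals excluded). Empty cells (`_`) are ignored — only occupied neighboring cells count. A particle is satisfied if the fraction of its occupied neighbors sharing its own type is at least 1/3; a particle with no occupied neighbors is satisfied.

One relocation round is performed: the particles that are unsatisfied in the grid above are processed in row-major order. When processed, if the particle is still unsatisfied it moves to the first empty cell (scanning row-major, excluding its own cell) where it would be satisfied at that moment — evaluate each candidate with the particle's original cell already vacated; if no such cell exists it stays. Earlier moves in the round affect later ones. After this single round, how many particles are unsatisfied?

Initially unsatisfied (in order): (3,3).
  (3,3) → (3,1).
Resulting grid:
B R R
B R R
B R _
B R R
B B _
All satisfied now.

0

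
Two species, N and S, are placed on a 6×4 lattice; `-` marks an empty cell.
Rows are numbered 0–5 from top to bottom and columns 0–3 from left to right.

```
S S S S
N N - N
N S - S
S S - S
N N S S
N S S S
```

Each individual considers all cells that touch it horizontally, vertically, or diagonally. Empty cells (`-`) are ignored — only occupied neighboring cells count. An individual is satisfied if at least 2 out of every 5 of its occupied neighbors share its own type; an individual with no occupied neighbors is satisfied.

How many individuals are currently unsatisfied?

4

(0,0)S 1/3 unhappy
(0,1)S 2/4 ok
(0,2)S 2/4 ok
(0,3)S 1/2 ok
(1,0)N 2/5 ok
(1,1)N 2/6 unhappy
(1,3)N 0/3 unhappy
(2,0)N 2/5 ok
(2,1)S 2/5 ok
(2,3)S 1/2 ok
(3,0)S 2/5 ok
(3,1)S 3/6 ok
(3,3)S 3/3 ok
(4,0)N 2/5 ok
(4,1)N 2/7 unhappy
(4,2)S 6/7 ok
(4,3)S 4/4 ok
(5,0)N 2/3 ok
(5,1)S 2/5 ok
(5,2)S 4/5 ok
(5,3)S 3/3 ok
Unsatisfied: (0,0), (1,1), (1,3), (4,1) — 4 in total.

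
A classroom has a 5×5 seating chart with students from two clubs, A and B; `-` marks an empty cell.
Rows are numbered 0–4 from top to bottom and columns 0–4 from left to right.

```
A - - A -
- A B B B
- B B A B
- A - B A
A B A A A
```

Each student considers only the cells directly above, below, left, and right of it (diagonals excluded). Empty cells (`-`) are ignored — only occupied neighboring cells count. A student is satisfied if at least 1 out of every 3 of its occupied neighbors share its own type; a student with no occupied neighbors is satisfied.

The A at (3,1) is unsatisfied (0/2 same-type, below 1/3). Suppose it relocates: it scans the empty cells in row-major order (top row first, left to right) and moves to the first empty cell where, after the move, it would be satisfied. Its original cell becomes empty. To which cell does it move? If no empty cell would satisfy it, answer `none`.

Vacating (3,1). Empty cells in order:
  (0,1): 2/2 same-type → satisfied — stop here.

(0,1)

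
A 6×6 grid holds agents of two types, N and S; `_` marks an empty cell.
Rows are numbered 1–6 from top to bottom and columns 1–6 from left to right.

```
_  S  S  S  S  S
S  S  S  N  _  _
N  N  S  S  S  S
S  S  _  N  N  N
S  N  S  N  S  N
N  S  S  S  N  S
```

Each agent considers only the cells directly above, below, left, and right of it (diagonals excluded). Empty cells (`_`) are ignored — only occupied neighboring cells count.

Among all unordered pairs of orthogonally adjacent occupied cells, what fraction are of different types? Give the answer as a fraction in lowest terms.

Scan each occupied cell's neighbors to the right and below so each pair is counted once.
Row 1: S(1,2)–S(1,3)= S(1,2)–S(2,2)= S(1,3)–S(1,4)= S(1,3)–S(2,3)= S(1,4)–S(1,5)= S(1,4)–N(2,4)≠ S(1,5)–S(1,6)=  → 1/7 unlike.
Row 2: S(2,1)–S(2,2)= S(2,1)–N(3,1)≠ S(2,2)–S(2,3)= S(2,2)–N(3,2)≠ S(2,3)–N(2,4)≠ S(2,3)–S(3,3)= N(2,4)–S(3,4)≠  → 4/7 unlike.
Row 3: N(3,1)–N(3,2)= N(3,1)–S(4,1)≠ N(3,2)–S(3,3)≠ N(3,2)–S(4,2)≠ S(3,3)–S(3,4)= S(3,4)–S(3,5)= S(3,4)–N(4,4)≠ S(3,5)–S(3,6)= S(3,5)–N(4,5)≠ S(3,6)–N(4,6)≠  → 6/10 unlike.
Row 4: S(4,1)–S(4,2)= S(4,1)–S(5,1)= S(4,2)–N(5,2)≠ N(4,4)–N(4,5)= N(4,4)–N(5,4)= N(4,5)–N(4,6)= N(4,5)–S(5,5)≠ N(4,6)–N(5,6)=  → 2/8 unlike.
Row 5: S(5,1)–N(5,2)≠ S(5,1)–N(6,1)≠ N(5,2)–S(5,3)≠ N(5,2)–S(6,2)≠ S(5,3)–N(5,4)≠ S(5,3)–S(6,3)= N(5,4)–S(5,5)≠ N(5,4)–S(6,4)≠ S(5,5)–N(5,6)≠ S(5,5)–N(6,5)≠ N(5,6)–S(6,6)≠  → 10/11 unlike.
Row 6: N(6,1)–S(6,2)≠ S(6,2)–S(6,3)= S(6,3)–S(6,4)= S(6,4)–N(6,5)≠ N(6,5)–S(6,6)≠  → 3/5 unlike.
Total adjacent occupied pairs: 48; unlike-type pairs: 26.
26/48 reduces to 13/24.

13/24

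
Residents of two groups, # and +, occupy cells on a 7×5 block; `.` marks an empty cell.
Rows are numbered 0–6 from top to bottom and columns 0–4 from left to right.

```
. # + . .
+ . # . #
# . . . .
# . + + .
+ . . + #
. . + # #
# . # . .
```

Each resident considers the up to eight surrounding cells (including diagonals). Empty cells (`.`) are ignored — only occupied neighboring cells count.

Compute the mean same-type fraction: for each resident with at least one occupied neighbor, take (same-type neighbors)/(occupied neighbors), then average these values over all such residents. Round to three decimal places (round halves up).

0.440

(0,1)# 1/3
(0,2)+ 0/2
(1,0)+ 0/2
(1,2)# 1/2
(1,4)# — no occupied neighbors
(2,0)# 1/2
(3,0)# 1/2
(3,2)+ 2/2
(3,3)+ 2/3
(4,0)+ 0/1
(4,3)+ 3/6
(4,4)# 2/4
(5,2)+ 1/3
(5,3)# 3/5
(5,4)# 2/3
(6,0)# — no occupied neighbors
(6,2)# 1/2
Sum over 15 residents: 1/3 + 0/2 + 0/2 + 1/2 + 1/2 + 1/2 + 2/2 + 2/3 + 0/1 + 3/6 + 2/4 + 1/3 + 3/5 + 2/3 + 1/2 = 33/5; mean = 33/5 ÷ 15 = 11/25 = 0.44 → 0.440.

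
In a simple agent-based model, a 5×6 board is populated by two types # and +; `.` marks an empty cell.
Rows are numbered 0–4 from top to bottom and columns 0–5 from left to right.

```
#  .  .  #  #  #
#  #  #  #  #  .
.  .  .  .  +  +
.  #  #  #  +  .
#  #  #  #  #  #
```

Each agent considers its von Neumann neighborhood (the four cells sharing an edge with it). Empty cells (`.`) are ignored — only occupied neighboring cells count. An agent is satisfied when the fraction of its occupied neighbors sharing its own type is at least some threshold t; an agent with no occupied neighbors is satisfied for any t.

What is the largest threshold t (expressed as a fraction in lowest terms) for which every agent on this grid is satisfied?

Row 0: (0,0)# 1/1 · (0,3)# 2/2 · (0,4)# 3/3 · (0,5)# 1/1
Row 1: (1,0)# 2/2 · (1,1)# 2/2 · (1,2)# 2/2 · (1,3)# 3/3 · (1,4)# 2/3
Row 2: (2,4)+ 2/3 · (2,5)+ 1/1
Row 3: (3,1)# 2/2 · (3,2)# 3/3 · (3,3)# 2/3 · (3,4)+ 1/3
Row 4: (4,0)# 1/1 · (4,1)# 3/3 · (4,2)# 3/3 · (4,3)# 3/3 · (4,4)# 2/3 · (4,5)# 1/1
The smallest same-type fraction is 1/3 at (3,4), which reduces to 1/3. Any threshold above that leaves this agent unsatisfied.

1/3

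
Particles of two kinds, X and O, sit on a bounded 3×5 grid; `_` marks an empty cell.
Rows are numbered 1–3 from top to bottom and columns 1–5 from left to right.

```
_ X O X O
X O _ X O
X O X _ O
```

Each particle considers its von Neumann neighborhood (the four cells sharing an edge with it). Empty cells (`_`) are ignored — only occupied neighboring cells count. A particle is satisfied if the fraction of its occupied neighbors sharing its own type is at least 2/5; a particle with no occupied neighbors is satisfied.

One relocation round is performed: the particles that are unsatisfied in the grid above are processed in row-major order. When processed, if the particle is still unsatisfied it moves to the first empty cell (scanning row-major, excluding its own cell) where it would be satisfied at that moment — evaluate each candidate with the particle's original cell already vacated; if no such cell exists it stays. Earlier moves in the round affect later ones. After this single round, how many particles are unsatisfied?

1

Initially unsatisfied (in order): (1,2), (1,3), (1,4), (2,2), (3,2), (3,3).
  (1,2) → (1,1).
  (1,3) → (1,2).
  (1,4): now satisfied by earlier moves; stays.
  (2,2): now satisfied by earlier moves; stays.
  (3,2) → (1,3).
  (3,3): now satisfied by earlier moves; stays.
Resulting grid:
X O O X O
X O _ X O
X _ X _ O
Unsatisfied now: (1,4).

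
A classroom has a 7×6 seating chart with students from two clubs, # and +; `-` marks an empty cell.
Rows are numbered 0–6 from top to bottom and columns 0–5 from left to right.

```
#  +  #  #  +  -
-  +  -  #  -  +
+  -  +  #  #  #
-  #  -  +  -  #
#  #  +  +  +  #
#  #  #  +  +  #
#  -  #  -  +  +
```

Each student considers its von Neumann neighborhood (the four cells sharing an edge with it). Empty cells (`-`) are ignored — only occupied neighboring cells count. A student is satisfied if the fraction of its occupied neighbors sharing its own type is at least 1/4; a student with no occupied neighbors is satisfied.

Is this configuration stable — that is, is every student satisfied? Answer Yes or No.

No

Row 0: (0,0)# 0/1 ✗ · (0,1)+ 1/3 ✓ · (0,2)# 1/2 ✓ · (0,3)# 2/3 ✓ · (0,4)+ 0/1 ✗
Row 1: (1,1)+ 1/1 ✓ · (1,3)# 2/2 ✓ · (1,5)+ 0/1 ✗
Row 2: (2,0)+ 0/0 ✓ · (2,2)+ 0/1 ✗ · (2,3)# 2/4 ✓ · (2,4)# 2/2 ✓ · (2,5)# 2/3 ✓
Row 3: (3,1)# 1/1 ✓ · (3,3)+ 1/2 ✓ · (3,5)# 2/2 ✓
Row 4: (4,0)# 2/2 ✓ · (4,1)# 3/4 ✓ · (4,2)+ 1/3 ✓ · (4,3)+ 4/4 ✓ · (4,4)+ 2/3 ✓ · (4,5)# 2/3 ✓
Row 5: (5,0)# 3/3 ✓ · (5,1)# 3/3 ✓ · (5,2)# 2/4 ✓ · (5,3)+ 2/3 ✓ · (5,4)+ 3/4 ✓ · (5,5)# 1/3 ✓
Row 6: (6,0)# 1/1 ✓ · (6,2)# 1/1 ✓ · (6,4)+ 2/2 ✓ · (6,5)+ 1/2 ✓
For instance (0,0) has only 0/1 same-type neighbors, below 1/4.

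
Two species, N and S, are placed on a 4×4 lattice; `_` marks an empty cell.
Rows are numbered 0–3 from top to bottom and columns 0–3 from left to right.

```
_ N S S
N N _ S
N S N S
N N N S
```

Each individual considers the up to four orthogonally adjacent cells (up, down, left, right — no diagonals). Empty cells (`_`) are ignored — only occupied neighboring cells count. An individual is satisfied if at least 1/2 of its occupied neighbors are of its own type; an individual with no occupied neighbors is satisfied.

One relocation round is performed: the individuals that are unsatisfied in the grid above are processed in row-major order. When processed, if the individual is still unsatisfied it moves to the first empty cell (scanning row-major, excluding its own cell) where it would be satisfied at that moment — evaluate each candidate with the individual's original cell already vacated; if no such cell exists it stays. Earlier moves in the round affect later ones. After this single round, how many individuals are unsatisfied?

0

Initially unsatisfied (in order): (2,1), (2,2).
  (2,1) → (1,2).
  (2,2) → (0,0).
Resulting grid:
N N S S
N N S S
N _ _ S
N N N S
All satisfied now.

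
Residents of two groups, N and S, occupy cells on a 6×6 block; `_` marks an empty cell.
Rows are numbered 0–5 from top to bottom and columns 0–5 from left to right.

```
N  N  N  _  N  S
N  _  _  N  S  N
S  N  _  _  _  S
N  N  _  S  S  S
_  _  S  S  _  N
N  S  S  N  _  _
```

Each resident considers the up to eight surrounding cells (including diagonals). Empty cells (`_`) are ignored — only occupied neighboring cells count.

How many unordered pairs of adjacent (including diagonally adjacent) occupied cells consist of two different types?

Scan each occupied cell's neighbors to the right and below (and the two forward diagonals) so each pair is counted once.
From row 0: 3 unlike of 11 pairs (running 3/11).
From row 1: 4 unlike of 6 pairs (running 7/17).
From row 2: 3 unlike of 7 pairs (running 10/24).
From row 3: 3 unlike of 9 pairs (running 13/33).
From row 4: 2 unlike of 6 pairs (running 15/39).
From row 5: 2 unlike of 3 pairs (running 17/42).
Total adjacent occupied pairs: 42; unlike-type pairs: 17.

17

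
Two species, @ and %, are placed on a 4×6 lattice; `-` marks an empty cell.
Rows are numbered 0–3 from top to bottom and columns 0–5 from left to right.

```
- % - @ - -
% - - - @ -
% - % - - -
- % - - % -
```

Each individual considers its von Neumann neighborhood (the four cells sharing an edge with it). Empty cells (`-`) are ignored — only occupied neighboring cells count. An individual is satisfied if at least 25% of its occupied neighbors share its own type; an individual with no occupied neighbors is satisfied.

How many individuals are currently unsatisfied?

(0,1)% 0/0 ✓
(0,3)@ 0/0 ✓
(1,0)% 1/1 ✓
(1,4)@ 0/0 ✓
(2,0)% 1/1 ✓
(2,2)% 0/0 ✓
(3,1)% 0/0 ✓
(3,4)% 0/0 ✓
Every one meets the threshold.

0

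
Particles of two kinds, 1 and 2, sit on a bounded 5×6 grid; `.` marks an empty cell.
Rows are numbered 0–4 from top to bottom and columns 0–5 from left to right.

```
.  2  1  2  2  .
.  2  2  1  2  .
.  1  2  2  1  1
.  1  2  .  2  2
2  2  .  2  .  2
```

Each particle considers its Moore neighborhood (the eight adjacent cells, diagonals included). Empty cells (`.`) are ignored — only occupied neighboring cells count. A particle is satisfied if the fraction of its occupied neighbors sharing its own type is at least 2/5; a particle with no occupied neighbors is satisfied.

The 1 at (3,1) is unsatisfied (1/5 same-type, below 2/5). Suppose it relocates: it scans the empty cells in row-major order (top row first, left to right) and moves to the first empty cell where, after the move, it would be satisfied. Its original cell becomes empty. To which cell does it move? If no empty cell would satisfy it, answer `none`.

Vacating (3,1). Empty cells in order:
  (0,0): 0/2 same-type → still unsatisfied.
  (0,5): 0/2 same-type → still unsatisfied.
  (1,0): 1/3 same-type → still unsatisfied.
  (1,5): 2/4 same-type → satisfied — stop here.

(1,5)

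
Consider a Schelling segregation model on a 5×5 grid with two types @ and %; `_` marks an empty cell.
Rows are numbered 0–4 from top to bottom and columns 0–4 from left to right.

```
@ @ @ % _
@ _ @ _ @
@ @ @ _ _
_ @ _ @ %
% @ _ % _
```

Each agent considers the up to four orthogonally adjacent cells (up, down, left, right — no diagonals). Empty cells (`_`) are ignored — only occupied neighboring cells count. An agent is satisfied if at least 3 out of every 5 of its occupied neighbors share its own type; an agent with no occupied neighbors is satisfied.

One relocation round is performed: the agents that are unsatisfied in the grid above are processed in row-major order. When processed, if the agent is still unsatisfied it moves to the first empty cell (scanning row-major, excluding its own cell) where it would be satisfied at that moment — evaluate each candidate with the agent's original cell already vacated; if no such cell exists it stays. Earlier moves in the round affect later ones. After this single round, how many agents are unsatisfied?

0

Initially unsatisfied (in order): (0,3), (3,3), (3,4), (4,0), (4,1), (4,3).
  (0,3) → (4,4).
  (3,3) → (0,3).
  (3,4): now satisfied by earlier moves; stays.
  (4,0) → (3,3).
  (4,1): now satisfied by earlier moves; stays.
  (4,3): now satisfied by earlier moves; stays.
Resulting grid:
@ @ @ @ _
@ _ @ _ @
@ @ @ _ _
_ @ _ % %
_ @ _ % %
All satisfied now.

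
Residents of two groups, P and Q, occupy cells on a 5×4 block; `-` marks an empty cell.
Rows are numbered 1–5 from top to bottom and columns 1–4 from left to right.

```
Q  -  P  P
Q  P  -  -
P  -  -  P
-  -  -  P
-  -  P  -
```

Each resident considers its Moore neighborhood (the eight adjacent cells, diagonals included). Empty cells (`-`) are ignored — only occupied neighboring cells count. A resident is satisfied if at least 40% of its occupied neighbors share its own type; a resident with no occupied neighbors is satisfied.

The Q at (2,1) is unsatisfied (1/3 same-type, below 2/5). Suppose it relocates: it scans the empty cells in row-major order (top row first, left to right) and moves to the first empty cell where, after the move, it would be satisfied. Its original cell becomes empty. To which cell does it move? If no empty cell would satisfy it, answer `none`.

Vacating (2,1). Empty cells in order:
  (1,2): 1/3 same-type → still unsatisfied.
  (2,3): 0/4 same-type → still unsatisfied.
  (2,4): 0/3 same-type → still unsatisfied.
  (3,2): 0/2 same-type → still unsatisfied.
  (3,3): 0/3 same-type → still unsatisfied.
  (4,1): 0/1 same-type → still unsatisfied.
  (4,2): 0/2 same-type → still unsatisfied.
  (4,3): 0/3 same-type → still unsatisfied.
  (5,1): 0/0 same-type → satisfied — stop here.

(5,1)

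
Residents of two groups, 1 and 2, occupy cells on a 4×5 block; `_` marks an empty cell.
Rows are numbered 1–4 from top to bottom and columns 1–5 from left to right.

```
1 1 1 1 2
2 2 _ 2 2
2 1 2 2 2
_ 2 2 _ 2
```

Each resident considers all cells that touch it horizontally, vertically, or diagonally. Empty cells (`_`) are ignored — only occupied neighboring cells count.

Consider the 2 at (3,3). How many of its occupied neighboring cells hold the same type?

5

Occupied neighbors of (3,3): (2,2)=2, (2,4)=2, (3,2)=1, (3,4)=2, (4,2)=2, (4,3)=2.
Same type (2): 5 of 6.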